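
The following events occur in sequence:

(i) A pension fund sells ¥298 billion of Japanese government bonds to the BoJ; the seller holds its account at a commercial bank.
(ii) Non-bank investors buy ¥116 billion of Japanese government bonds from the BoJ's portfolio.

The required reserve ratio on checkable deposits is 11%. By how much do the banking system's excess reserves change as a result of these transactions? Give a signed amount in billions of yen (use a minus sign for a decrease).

+¥161.98 billion

Asset purchase (from non-banks) ¥298 billion: reserves +¥298B, deposits +¥298B.
Asset sale (to non-banks) ¥116 billion: reserves −¥116B, deposits −¥116B.
Totals: Δreserves = +¥182B, Δdeposits = +¥182B.
Δrequired reserves = 11% × +¥182B = +¥20.02B.
Δexcess reserves = Δreserves − Δrequired = +¥182B − (+¥20.02B) = +¥161.98 billion.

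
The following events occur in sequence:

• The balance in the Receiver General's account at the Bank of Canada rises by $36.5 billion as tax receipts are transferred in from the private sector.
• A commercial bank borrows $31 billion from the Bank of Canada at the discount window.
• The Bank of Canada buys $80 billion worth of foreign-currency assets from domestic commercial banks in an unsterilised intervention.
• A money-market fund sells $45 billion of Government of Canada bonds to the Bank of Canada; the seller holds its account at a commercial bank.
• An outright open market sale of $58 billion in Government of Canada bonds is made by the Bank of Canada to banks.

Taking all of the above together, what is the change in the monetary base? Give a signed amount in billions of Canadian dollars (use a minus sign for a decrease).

+$61.5 billion

Bank of Canada balance sheet:
  Assets:      Securities −$13B, Loans to banks +$31B, Foreign assets +$80B
  Liabilities: Bank reserves +$61.5B, Government deposits +$36.5B
Commercial banking system:
  Assets:      Reserves at CB +$61.5B, Securities +$58B, Foreign assets −$80B
  Liabilities: Checkable deposits +$8.5B, Borrowings from CB +$31B
Monetary base = currency + reserves: 0 + (+$61.5B) = +$61.5 billion.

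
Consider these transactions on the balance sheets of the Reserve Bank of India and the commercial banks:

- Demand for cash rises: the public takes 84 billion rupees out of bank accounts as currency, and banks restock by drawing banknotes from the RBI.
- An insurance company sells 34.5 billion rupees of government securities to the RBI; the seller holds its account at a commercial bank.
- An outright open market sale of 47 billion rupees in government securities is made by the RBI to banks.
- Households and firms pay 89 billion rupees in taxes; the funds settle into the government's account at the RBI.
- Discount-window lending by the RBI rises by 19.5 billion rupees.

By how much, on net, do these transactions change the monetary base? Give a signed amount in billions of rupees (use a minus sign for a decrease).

RBI balance sheet:
  Assets:      Securities −12.5B, Loans to banks +19.5B
  Liabilities: Bank reserves −166B, Currency in circulation +84B, Government deposits +89B
Commercial banking system:
  Assets:      Reserves at CB −166B, Securities +47B
  Liabilities: Checkable deposits −138.5B, Borrowings from CB +19.5B
Monetary base = currency + reserves: +84B + (−166B) = -82 billion.

-82 billion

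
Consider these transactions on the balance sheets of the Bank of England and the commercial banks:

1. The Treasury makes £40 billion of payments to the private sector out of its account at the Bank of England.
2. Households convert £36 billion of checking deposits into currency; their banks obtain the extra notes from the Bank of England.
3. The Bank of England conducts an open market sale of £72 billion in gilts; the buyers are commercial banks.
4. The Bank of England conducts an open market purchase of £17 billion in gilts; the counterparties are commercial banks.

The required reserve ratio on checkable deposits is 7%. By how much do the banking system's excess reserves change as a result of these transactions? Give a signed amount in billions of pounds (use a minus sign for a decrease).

Government spending £40 billion: reserves +£40B, deposits +£40B.
Currency withdrawal £36 billion: reserves −£36B, deposits −£36B.
OMO sale (to banks) £72 billion: reserves −£72B, deposits 0.
OMO purchase (from banks) £17 billion: reserves +£17B, deposits 0.
Totals: Δreserves = −£51B, Δdeposits = +£4B.
Δrequired reserves = 7% × +£4B = +£0.28B.
Δexcess reserves = Δreserves − Δrequired = −£51B − (+£0.28B) = -£51.28 billion.

-£51.28 billion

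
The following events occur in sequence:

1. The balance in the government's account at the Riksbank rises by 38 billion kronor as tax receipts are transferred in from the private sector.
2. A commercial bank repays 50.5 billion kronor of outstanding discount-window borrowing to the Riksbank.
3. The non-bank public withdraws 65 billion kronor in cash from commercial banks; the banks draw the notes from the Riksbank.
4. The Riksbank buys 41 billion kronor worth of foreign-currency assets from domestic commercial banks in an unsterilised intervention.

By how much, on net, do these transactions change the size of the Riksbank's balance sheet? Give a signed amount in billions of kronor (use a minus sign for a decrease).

Government account inflow 38 billion kronor: only the composition of liabilities changes → 0.
Discount-window repayment 50.5 billion kronor: a Riksbank asset is shed → −50.5B.
Currency withdrawal 65 billion kronor: only the composition of liabilities changes → 0.
FX purchase 41 billion kronor: a Riksbank asset is acquired → +41B.
Net: 0 − 50.5 + 0 + 41 = -9.5 billion.

-9.5 billion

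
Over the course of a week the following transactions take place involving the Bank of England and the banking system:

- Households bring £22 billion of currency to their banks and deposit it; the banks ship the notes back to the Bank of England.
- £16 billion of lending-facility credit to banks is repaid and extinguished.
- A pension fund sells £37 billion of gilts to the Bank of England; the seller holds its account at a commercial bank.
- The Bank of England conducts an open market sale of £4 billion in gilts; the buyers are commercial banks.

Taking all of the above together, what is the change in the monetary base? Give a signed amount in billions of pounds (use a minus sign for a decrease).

+£17 billion

Currency deposit £22 billion: just a shift between currency and reserves — both are base money → 0.
Discount-window repayment £16 billion: Bank of England balance sheet contracts → −£16B.
Asset purchase (from non-banks) £37 billion: Bank of England balance sheet expands → +£37B.
OMO sale (to banks) £4 billion: Bank of England balance sheet contracts → −£4B.
Net: 0 − 16 + 37 − 4 = +£17 billion.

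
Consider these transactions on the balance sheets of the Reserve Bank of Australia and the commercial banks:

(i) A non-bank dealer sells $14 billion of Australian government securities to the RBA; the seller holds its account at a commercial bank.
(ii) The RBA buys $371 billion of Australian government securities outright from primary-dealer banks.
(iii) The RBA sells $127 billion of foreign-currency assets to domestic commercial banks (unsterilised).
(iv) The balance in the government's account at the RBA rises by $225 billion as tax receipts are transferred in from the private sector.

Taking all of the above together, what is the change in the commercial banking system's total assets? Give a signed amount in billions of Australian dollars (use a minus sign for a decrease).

RBA balance sheet:
  Assets:      Securities +$385B, Foreign assets −$127B
  Liabilities: Bank reserves +$33B, Government deposits +$225B
Commercial banking system:
  Assets:      Reserves at CB +$33B, Securities −$371B, Foreign assets +$127B
  Liabilities: Checkable deposits −$211B
Change in total bank assets = -$211 billion.

-$211 billion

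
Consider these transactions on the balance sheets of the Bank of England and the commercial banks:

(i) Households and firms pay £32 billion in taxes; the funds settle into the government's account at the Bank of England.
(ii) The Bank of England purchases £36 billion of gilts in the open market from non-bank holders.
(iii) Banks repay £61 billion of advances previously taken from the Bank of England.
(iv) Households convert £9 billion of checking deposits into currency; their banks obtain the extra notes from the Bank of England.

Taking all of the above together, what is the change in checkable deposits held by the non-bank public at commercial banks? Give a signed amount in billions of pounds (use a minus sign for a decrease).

Bank of England balance sheet:
  Assets:      Securities +£36B, Loans to banks −£61B
  Liabilities: Bank reserves −£66B, Currency in circulation +£9B, Government deposits +£32B
Commercial banking system:
  Assets:      Reserves at CB −£66B
  Liabilities: Checkable deposits −£5B, Borrowings from CB −£61B
So the change in checkable deposits held by the non-bank public at commercial banks is -£5 billion.

-£5 billion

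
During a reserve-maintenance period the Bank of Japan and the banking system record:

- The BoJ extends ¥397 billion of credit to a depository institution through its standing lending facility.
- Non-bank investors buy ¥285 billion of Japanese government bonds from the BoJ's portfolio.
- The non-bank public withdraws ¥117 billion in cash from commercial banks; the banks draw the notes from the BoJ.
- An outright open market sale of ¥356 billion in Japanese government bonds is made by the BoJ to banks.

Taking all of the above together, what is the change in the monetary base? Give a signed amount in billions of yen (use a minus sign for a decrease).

-¥244 billion

BoJ balance sheet:
  Assets:      Securities −¥641B, Loans to banks +¥397B
  Liabilities: Bank reserves −¥361B, Currency in circulation +¥117B
Monetary base = currency + reserves: +¥117B + (−¥361B) = -¥244 billion.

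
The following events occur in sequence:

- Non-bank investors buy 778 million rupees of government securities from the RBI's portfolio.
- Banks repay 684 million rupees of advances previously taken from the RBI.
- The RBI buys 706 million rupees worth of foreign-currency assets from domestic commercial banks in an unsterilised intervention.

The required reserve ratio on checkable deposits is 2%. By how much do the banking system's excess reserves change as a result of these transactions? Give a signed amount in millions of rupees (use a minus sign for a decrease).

-740.44 million

Asset sale (to non-banks) 778 million rupees: reserves −778M, deposits −778M.
Discount-window repayment 684 million rupees: reserves −684M, deposits 0.
FX purchase 706 million rupees: reserves +706M, deposits 0.
Totals: Δreserves = −756M, Δdeposits = −778M.
Δrequired reserves = 2% × −778M = −15.56M.
Δexcess reserves = Δreserves − Δrequired = −756M − (−15.56M) = -740.44 million.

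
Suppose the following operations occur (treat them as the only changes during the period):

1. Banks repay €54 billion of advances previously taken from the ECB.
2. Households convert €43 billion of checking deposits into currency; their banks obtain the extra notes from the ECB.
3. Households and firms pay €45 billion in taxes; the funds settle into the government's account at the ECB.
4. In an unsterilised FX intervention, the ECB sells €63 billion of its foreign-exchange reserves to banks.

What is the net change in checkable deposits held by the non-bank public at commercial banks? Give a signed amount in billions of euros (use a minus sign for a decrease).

ECB balance sheet:
  Assets:      Loans to banks −€54B, Foreign assets −€63B
  Liabilities: Bank reserves −€205B, Currency in circulation +€43B, Government deposits +€45B
Commercial banking system:
  Assets:      Reserves at CB −€205B, Foreign assets +€63B
  Liabilities: Checkable deposits −€88B, Borrowings from CB −€54B
So the change in checkable deposits held by the non-bank public at commercial banks is -€88 billion.

-€88 billion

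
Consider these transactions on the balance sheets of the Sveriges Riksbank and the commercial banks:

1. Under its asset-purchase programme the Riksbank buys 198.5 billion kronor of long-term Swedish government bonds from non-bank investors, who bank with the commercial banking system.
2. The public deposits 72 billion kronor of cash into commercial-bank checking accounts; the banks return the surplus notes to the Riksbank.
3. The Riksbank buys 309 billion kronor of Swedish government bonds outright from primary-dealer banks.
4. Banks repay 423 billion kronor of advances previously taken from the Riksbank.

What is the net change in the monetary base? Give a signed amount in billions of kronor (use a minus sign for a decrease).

Riksbank balance sheet:
  Assets:      Securities +507.5B, Loans to banks −423B
  Liabilities: Bank reserves +156.5B, Currency in circulation −72B
Commercial banking system:
  Assets:      Reserves at CB +156.5B, Securities −309B
  Liabilities: Checkable deposits +270.5B, Borrowings from CB −423B
Monetary base = currency + reserves: −72B + (+156.5B) = +84.5 billion.

+84.5 billion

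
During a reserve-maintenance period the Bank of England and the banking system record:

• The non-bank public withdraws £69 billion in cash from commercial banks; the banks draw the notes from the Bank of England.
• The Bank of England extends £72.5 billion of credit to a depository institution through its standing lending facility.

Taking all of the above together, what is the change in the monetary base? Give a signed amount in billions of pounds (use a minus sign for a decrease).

+£72.5 billion

Currency withdrawal £69 billion: just a shift between currency and reserves — both are base money → 0.
Discount-window loan £72.5 billion: Bank of England balance sheet expands → +£72.5B.
Net: 0 + 72.5 = +£72.5 billion.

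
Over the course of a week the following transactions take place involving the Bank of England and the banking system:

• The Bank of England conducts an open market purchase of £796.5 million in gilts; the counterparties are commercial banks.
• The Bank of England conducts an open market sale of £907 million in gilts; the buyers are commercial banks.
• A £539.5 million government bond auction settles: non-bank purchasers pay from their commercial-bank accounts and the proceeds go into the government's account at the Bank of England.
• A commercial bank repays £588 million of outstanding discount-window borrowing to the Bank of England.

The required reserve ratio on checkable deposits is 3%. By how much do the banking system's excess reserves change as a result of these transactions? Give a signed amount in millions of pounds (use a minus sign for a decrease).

OMO purchase (from banks) £796.5 million: reserves +£796.5M, deposits 0.
OMO sale (to banks) £907 million: reserves −£907M, deposits 0.
Government account inflow £539.5 million: reserves −£539.5M, deposits −£539.5M.
Discount-window repayment £588 million: reserves −£588M, deposits 0.
Totals: Δreserves = −£1238M, Δdeposits = −£539.5M.
Δrequired reserves = 3% × −£539.5M = −£16.185M.
Δexcess reserves = Δreserves − Δrequired = −£1238M − (−£16.185M) = -£1221.815 million.

-£1221.815 million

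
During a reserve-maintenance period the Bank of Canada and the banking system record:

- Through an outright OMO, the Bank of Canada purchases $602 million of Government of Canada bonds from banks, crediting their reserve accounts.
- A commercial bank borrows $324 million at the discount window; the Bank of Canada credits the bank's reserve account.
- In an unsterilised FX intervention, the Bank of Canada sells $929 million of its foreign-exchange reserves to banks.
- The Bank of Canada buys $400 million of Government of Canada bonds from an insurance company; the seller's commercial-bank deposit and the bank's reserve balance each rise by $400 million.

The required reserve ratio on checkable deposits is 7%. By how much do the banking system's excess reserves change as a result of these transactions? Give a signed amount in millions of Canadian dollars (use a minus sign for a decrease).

+$369 million

OMO purchase (from banks) $602 million: reserves +$602M, deposits 0.
Discount-window loan $324 million: reserves +$324M, deposits 0.
FX sale $929 million: reserves −$929M, deposits 0.
Asset purchase (from non-banks) $400 million: reserves +$400M, deposits +$400M.
Totals: Δreserves = +$397M, Δdeposits = +$400M.
Δrequired reserves = 7% × +$400M = +$28M.
Δexcess reserves = Δreserves − Δrequired = +$397M − (+$28M) = +$369 million.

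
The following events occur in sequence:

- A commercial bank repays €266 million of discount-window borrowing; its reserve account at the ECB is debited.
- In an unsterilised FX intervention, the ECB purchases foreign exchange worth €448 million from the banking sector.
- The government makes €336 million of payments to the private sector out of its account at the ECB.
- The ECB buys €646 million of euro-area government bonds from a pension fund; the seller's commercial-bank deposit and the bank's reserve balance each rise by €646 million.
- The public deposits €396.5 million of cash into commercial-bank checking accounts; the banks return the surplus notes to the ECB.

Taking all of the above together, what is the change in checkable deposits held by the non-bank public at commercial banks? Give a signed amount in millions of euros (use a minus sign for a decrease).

+€1378.5 million

Discount-window repayment €266 million: the counterparty is a bank, so public deposits are unchanged → 0.
FX purchase €448 million: the counterparty is a bank, so public deposits are unchanged → 0.
Government spending €336 million: non-bank counterparties' bank balances rise → +€336M.
Asset purchase (from non-banks) €646 million: non-bank counterparties' bank balances rise → +€646M.
Currency deposit €396.5 million: non-bank counterparties' bank balances rise → +€396.5M.
Net: 0 + 0 + 336 + 646 + 396.5 = +€1378.5 million.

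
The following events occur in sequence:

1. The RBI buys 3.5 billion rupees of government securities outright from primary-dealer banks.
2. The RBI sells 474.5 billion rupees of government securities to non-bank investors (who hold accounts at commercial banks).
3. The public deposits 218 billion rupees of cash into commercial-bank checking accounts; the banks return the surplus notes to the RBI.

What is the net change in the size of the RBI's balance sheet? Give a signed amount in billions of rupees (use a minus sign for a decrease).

OMO purchase (from banks) 3.5 billion rupees: an RBI asset is acquired → +3.5B.
Asset sale (to non-banks) 474.5 billion rupees: an RBI asset is shed → −474.5B.
Currency deposit 218 billion rupees: only the composition of liabilities changes → 0.
Net: 3.5 − 474.5 + 0 = -471 billion.

-471 billion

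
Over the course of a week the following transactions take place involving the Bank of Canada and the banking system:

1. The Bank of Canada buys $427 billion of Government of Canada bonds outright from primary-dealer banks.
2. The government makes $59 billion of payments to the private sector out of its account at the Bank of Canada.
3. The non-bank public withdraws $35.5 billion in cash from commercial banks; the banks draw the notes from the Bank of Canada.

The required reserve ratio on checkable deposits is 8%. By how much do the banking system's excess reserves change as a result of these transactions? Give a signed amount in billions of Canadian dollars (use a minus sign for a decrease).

+$448.62 billion

OMO purchase (from banks) $427 billion: reserves +$427B, deposits 0.
Government spending $59 billion: reserves +$59B, deposits +$59B.
Currency withdrawal $35.5 billion: reserves −$35.5B, deposits −$35.5B.
Totals: Δreserves = +$450.5B, Δdeposits = +$23.5B.
Δrequired reserves = 8% × +$23.5B = +$1.88B.
Δexcess reserves = Δreserves − Δrequired = +$450.5B − (+$1.88B) = +$448.62 billion.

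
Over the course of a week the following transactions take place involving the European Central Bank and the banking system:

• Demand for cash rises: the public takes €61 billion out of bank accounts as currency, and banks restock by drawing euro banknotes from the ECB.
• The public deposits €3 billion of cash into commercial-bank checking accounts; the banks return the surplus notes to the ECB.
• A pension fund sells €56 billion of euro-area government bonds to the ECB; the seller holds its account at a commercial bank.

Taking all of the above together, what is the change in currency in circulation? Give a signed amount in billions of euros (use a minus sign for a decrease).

Currency withdrawal €61 billion: notes leave the central bank → +€61B.
Currency deposit €3 billion: notes return to the central bank → −€3B.
Asset purchase (from non-banks) €56 billion: no currency enters or leaves circulation → 0.
Net: 61 − 3 + 0 = +€58 billion.

+€58 billion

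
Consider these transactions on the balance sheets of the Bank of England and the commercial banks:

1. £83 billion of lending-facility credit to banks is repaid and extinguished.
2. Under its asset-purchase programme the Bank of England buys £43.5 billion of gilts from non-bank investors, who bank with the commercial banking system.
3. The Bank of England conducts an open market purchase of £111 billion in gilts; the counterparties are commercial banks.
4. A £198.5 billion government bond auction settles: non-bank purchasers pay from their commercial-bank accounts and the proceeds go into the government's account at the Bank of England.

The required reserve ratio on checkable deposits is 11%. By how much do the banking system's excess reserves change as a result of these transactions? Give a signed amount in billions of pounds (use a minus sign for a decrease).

Discount-window repayment £83 billion: reserves −£83B, deposits 0.
Asset purchase (from non-banks) £43.5 billion: reserves +£43.5B, deposits +£43.5B.
OMO purchase (from banks) £111 billion: reserves +£111B, deposits 0.
Government account inflow £198.5 billion: reserves −£198.5B, deposits −£198.5B.
Totals: Δreserves = −£127B, Δdeposits = −£155B.
Δrequired reserves = 11% × −£155B = −£17.05B.
Δexcess reserves = Δreserves − Δrequired = −£127B − (−£17.05B) = -£109.95 billion.

-£109.95 billion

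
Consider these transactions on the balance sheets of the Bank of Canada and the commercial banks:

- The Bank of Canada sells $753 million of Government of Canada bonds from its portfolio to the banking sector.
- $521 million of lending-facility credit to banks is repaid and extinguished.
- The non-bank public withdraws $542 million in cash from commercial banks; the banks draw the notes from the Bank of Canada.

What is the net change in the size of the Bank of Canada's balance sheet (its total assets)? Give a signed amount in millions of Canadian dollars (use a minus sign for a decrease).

-$1274 million

OMO sale (to banks) $753 million: a Bank of Canada asset is shed → −$753M.
Discount-window repayment $521 million: a Bank of Canada asset is shed → −$521M.
Currency withdrawal $542 million: only the composition of liabilities changes → 0.
Net: −753 − 521 + 0 = -$1274 million.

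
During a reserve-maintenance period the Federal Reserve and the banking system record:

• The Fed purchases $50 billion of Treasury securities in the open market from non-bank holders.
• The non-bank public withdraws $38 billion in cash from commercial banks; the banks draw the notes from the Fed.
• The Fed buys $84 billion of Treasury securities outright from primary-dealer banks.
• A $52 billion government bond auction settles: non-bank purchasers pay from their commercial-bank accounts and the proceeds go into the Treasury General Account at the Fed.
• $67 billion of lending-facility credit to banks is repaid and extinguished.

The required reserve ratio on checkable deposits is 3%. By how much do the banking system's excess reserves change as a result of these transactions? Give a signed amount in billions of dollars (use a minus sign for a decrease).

Asset purchase (from non-banks) $50 billion: reserves +$50B, deposits +$50B.
Currency withdrawal $38 billion: reserves −$38B, deposits −$38B.
OMO purchase (from banks) $84 billion: reserves +$84B, deposits 0.
Government account inflow $52 billion: reserves −$52B, deposits −$52B.
Discount-window repayment $67 billion: reserves −$67B, deposits 0.
Totals: Δreserves = −$23B, Δdeposits = −$40B.
Δrequired reserves = 3% × −$40B = −$1.2B.
Δexcess reserves = Δreserves − Δrequired = −$23B − (−$1.2B) = -$21.8 billion.

-$21.8 billion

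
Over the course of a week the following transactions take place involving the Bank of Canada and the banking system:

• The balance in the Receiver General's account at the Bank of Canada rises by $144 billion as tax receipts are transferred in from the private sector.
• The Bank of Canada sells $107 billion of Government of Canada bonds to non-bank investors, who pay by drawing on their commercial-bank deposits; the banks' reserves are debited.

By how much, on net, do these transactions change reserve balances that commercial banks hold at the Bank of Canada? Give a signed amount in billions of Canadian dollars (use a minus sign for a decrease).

-$251 billion

Government account inflow $144 billion: funds move from bank reserves into the government account → −$144B.
Asset sale (to non-banks) $107 billion: the non-bank buyers' banks settle from reserves → −$107B.
Net: −144 − 107 = -$251 billion.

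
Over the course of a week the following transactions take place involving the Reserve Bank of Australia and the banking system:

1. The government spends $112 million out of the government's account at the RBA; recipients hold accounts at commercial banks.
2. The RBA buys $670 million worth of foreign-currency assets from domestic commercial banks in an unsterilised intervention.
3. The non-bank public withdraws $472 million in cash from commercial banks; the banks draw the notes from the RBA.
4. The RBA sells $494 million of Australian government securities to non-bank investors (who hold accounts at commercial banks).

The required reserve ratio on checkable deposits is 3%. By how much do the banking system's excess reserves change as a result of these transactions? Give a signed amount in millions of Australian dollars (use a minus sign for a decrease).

Government spending $112 million: reserves +$112M, deposits +$112M.
FX purchase $670 million: reserves +$670M, deposits 0.
Currency withdrawal $472 million: reserves −$472M, deposits −$472M.
Asset sale (to non-banks) $494 million: reserves −$494M, deposits −$494M.
Totals: Δreserves = −$184M, Δdeposits = −$854M.
Δrequired reserves = 3% × −$854M = −$25.62M.
Δexcess reserves = Δreserves − Δrequired = −$184M − (−$25.62M) = -$158.38 million.

-$158.38 million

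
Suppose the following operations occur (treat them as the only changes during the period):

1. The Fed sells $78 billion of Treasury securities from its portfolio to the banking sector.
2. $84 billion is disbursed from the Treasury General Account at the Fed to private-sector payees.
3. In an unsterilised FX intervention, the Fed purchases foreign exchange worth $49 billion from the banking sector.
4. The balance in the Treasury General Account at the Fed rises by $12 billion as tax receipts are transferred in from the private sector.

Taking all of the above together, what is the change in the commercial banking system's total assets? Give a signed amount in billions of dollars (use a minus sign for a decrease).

Fed balance sheet:
  Assets:      Securities −$78B, Foreign assets +$49B
  Liabilities: Bank reserves +$43B, Government deposits −$72B
Commercial banking system:
  Assets:      Reserves at CB +$43B, Securities +$78B, Foreign assets −$49B
  Liabilities: Checkable deposits +$72B
Change in total bank assets = +$72 billion.

+$72 billion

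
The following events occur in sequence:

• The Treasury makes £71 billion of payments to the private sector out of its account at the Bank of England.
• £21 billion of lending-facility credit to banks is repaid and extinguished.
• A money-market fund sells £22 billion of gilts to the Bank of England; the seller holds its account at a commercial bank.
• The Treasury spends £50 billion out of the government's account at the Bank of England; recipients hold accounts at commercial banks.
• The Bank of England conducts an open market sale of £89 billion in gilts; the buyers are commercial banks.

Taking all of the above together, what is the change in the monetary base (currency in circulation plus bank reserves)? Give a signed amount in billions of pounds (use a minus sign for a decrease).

+£33 billion

Government spending £71 billion: a non-base liability converts back to reserves → +£71B.
Discount-window repayment £21 billion: Bank of England balance sheet contracts → −£21B.
Asset purchase (from non-banks) £22 billion: Bank of England balance sheet expands → +£22B.
Government spending £50 billion: a non-base liability converts back to reserves → +£50B.
OMO sale (to banks) £89 billion: Bank of England balance sheet contracts → −£89B.
Net: 71 − 21 + 22 + 50 − 89 = +£33 billion.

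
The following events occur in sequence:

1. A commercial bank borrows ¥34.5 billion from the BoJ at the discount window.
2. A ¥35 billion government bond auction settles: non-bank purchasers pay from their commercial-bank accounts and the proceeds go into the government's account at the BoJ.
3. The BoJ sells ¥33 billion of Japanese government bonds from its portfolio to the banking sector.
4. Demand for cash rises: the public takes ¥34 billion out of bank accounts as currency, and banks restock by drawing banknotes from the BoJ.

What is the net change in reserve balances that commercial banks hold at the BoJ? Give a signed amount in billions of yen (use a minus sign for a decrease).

BoJ balance sheet:
  Assets:      Securities −¥33B, Loans to banks +¥34.5B
  Liabilities: Bank reserves −¥67.5B, Currency in circulation +¥34B, Government deposits +¥35B
Commercial banking system:
  Assets:      Reserves at CB −¥67.5B, Securities +¥33B
  Liabilities: Checkable deposits −¥69B, Borrowings from CB +¥34.5B
So the change in reserve balances that commercial banks hold at the BoJ is -¥67.5 billion.

-¥67.5 billion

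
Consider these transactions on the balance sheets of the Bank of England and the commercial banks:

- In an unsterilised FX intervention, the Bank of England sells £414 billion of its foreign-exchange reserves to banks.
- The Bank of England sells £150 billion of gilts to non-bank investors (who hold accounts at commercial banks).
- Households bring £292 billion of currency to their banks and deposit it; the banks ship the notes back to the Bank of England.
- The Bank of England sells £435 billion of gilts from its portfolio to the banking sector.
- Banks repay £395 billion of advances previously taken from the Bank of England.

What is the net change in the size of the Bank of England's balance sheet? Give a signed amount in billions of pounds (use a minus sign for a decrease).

FX sale £414 billion: a Bank of England asset is shed → −£414B.
Asset sale (to non-banks) £150 billion: a Bank of England asset is shed → −£150B.
Currency deposit £292 billion: only the composition of liabilities changes → 0.
OMO sale (to banks) £435 billion: a Bank of England asset is shed → −£435B.
Discount-window repayment £395 billion: a Bank of England asset is shed → −£395B.
Net: −414 − 150 + 0 − 435 − 395 = -£1394 billion.

-£1394 billion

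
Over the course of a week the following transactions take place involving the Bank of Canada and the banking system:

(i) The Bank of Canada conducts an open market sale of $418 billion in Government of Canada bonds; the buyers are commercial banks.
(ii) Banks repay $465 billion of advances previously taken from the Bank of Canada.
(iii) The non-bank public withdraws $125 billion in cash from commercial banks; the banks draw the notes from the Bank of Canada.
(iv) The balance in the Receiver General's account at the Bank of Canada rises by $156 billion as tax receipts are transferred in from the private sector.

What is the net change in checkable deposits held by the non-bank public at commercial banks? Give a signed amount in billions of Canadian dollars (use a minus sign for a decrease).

-$281 billion

Bank of Canada balance sheet:
  Assets:      Securities −$418B, Loans to banks −$465B
  Liabilities: Bank reserves −$1164B, Currency in circulation +$125B, Government deposits +$156B
Commercial banking system:
  Assets:      Reserves at CB −$1164B, Securities +$418B
  Liabilities: Checkable deposits −$281B, Borrowings from CB −$465B
So the change in checkable deposits held by the non-bank public at commercial banks is -$281 billion.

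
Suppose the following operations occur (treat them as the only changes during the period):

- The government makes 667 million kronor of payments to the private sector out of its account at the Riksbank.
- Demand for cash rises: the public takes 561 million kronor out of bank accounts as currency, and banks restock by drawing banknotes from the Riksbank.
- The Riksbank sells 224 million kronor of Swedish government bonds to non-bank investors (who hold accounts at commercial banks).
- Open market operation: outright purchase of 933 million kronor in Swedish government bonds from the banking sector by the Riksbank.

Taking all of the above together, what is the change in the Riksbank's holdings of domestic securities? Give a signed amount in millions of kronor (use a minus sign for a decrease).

+709 million

Government spending 667 million kronor: the Riksbank's securities portfolio is untouched → 0.
Currency withdrawal 561 million kronor: the Riksbank's securities portfolio is untouched → 0.
Asset sale (to non-banks) 224 million kronor: securities removed from the Riksbank's portfolio → −224M.
OMO purchase (from banks) 933 million kronor: securities added to the Riksbank's portfolio → +933M.
Net: 0 + 0 − 224 + 933 = +709 million.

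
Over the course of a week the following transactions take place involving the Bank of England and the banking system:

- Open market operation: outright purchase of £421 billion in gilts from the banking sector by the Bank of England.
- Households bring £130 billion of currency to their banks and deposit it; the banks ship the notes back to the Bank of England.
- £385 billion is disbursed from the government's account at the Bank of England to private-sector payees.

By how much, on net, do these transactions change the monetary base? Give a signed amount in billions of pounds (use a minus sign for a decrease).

OMO purchase (from banks) £421 billion: Bank of England balance sheet expands → +£421B.
Currency deposit £130 billion: just a shift between currency and reserves — both are base money → 0.
Government spending £385 billion: a non-base liability converts back to reserves → +£385B.
Net: 421 + 0 + 385 = +£806 billion.

+£806 billion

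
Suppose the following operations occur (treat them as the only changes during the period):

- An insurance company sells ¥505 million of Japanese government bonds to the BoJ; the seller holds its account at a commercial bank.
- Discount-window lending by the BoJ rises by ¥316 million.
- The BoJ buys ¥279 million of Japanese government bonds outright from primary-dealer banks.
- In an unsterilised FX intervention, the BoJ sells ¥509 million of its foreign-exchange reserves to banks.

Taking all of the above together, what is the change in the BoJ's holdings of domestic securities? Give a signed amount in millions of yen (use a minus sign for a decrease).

+¥784 million

BoJ balance sheet:
  Assets:      Securities +¥784M, Loans to banks +¥316M, Foreign assets −¥509M
  Liabilities: Bank reserves +¥591M
So the change in the BoJ's holdings of domestic securities is +¥784 million.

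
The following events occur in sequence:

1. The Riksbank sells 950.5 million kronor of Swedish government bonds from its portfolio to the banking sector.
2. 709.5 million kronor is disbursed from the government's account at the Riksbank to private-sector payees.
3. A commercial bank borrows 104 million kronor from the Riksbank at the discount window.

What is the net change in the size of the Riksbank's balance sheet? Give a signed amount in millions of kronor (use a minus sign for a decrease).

Riksbank balance sheet:
  Assets:      Securities −950.5M, Loans to banks +104M
  Liabilities: Bank reserves −137M, Government deposits −709.5M
Change in total Riksbank assets = -846.5 million.

-846.5 million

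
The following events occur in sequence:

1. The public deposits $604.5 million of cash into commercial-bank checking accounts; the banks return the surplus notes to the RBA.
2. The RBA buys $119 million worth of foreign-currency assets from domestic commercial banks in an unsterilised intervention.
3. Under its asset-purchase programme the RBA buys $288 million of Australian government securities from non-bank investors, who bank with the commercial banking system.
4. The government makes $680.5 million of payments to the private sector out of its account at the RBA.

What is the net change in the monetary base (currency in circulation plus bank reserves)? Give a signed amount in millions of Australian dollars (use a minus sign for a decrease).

+$1087.5 million

Currency deposit $604.5 million: just a shift between currency and reserves — both are base money → 0.
FX purchase $119 million: RBA balance sheet expands → +$119M.
Asset purchase (from non-banks) $288 million: RBA balance sheet expands → +$288M.
Government spending $680.5 million: a non-base liability converts back to reserves → +$680.5M.
Net: 0 + 119 + 288 + 680.5 = +$1087.5 million.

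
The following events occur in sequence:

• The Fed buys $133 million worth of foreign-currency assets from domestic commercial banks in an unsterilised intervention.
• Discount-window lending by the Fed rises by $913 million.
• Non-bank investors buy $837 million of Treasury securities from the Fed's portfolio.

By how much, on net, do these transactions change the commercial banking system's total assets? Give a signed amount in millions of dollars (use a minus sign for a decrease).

+$76 million

Fed balance sheet:
  Assets:      Securities −$837M, Loans to banks +$913M, Foreign assets +$133M
  Liabilities: Bank reserves +$209M
Commercial banking system:
  Assets:      Reserves at CB +$209M, Foreign assets −$133M
  Liabilities: Checkable deposits −$837M, Borrowings from CB +$913M
Change in total bank assets = +$76 million.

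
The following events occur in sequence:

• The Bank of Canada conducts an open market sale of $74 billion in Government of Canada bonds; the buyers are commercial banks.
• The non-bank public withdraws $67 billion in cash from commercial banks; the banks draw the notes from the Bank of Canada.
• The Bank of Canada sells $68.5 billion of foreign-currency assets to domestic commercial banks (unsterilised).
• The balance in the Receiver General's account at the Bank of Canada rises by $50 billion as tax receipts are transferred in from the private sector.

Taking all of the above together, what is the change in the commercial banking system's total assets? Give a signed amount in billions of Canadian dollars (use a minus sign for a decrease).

-$117 billion

OMO sale (to banks) $74 billion: just an asset swap on bank balance sheets → 0.
Currency withdrawal $67 billion: bank balance sheets shrink → −$67B.
FX sale $68.5 billion: just an asset swap on bank balance sheets → 0.
Government account inflow $50 billion: bank balance sheets shrink → −$50B.
Net: 0 − 67 + 0 − 50 = -$117 billion.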